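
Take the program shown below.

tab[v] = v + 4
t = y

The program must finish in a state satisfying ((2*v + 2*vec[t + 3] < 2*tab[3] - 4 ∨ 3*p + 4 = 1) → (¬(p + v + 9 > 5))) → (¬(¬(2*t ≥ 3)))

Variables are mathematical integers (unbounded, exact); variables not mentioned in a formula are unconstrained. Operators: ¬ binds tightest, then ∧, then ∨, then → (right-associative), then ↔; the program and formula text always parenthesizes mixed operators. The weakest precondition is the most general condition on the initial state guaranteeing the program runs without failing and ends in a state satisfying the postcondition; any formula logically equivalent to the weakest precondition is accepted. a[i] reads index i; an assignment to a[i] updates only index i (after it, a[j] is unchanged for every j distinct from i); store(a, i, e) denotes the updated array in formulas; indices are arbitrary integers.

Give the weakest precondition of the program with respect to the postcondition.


Working backward. After the program, the postcondition ((2*v + 2*vec[t + 3] < 2*tab[3] - 4 ∨ 3*p + 4 = 1) → (¬(p + v + 9 > 5))) → (¬(¬(2*t ≥ 3))) must hold; in canonical form it is ((2*vec[t + 3] + 2*v < 2*tab[3] - 4 ∨ 3*p = -3) → (¬(p + v > -4))) → 2*t ≥ 3.
Before t := y: ((2*vec[y + 3] + 2*v < 2*tab[3] - 4 ∨ 3*p = -3) → (¬(p + v > -4))) → 2*y ≥ 3
Before tab[v] := v + 4: ((2*vec[y + 3] + 2*v < 2*store(tab, v, v + 4)[3] - 4 ∨ 3*p = -3) → (¬(p + v > -4))) → 2*y ≥ 3
Answer: WP = ((2*vec[y + 3] + 2*v < 2*store(tab, v, v + 4)[3] - 4 ∨ 3*p = -3) → (¬(p + v > -4))) → 2*y ≥ 3


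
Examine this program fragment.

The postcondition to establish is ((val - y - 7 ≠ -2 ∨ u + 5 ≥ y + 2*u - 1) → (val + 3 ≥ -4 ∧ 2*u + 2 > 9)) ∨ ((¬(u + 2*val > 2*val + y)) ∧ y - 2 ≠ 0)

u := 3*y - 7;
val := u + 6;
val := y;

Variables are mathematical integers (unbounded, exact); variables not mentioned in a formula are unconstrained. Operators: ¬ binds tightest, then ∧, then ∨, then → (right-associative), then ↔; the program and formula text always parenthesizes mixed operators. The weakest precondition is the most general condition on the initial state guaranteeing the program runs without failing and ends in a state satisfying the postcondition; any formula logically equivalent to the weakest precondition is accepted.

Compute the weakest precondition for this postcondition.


Working backward. After the program, the postcondition ((val - y - 7 ≠ -2 ∨ u + 5 ≥ y + 2*u - 1) → (val + 3 ≥ -4 ∧ 2*u + 2 > 9)) ∨ ((¬(u + 2*val > 2*val + y)) ∧ y - 2 ≠ 0) must hold; in canonical form it is ((val ≠ y + 5 ∨ u + y ≤ 6) → (val ≥ -7 ∧ 2*u > 7)) ∨ ((¬(u > y)) ∧ y ≠ 2).
Before val := y: (y ≥ -7 ∧ 2*u > 7) ∨ ((¬(u > y)) ∧ y ≠ 2)
Before val := u + 6: (y ≥ -7 ∧ 2*u > 7) ∨ ((¬(u > y)) ∧ y ≠ 2)
Before u := 3*y - 7: (y ≥ -7 ∧ 6*y > 21) ∨ ((¬(2*y > 7)) ∧ y ≠ 2)
Answer: WP = (y ≥ -7 ∧ 6*y > 21) ∨ ((¬(2*y > 7)) ∧ y ≠ 2)


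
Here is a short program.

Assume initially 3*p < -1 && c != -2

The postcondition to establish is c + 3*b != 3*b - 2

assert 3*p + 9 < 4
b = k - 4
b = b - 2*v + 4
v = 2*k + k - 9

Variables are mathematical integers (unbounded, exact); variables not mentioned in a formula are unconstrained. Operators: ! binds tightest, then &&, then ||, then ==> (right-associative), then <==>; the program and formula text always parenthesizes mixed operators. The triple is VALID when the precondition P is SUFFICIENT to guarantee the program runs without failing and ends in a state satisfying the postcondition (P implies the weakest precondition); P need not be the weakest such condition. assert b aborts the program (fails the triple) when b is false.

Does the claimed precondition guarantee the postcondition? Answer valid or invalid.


Working backward. After the program, the postcondition c + 3*b != 3*b - 2 must hold; in canonical form it is c != -2.
Before v := 2*k + k - 9: c != -2
Before b := b - 2*v + 4: c != -2
Before b := k - 4: c != -2
Before assert 3*p + 9 < 4: 3*p < -5 && c != -2
The weakest precondition is 3*p < -5 && c != -2.
Check whether 3*p < -1 && c != -2 implies it.
Countermodel: at the initial state c = -1, p = -1, the precondition holds but the weakest precondition fails.
Answer: invalid


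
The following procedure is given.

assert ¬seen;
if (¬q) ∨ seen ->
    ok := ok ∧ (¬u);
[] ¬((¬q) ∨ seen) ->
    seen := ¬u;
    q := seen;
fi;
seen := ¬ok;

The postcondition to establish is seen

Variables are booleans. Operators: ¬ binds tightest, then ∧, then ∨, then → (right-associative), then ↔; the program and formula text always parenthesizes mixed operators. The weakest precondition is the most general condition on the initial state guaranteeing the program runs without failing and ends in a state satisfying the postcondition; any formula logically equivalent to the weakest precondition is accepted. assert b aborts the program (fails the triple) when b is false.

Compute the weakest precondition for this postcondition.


Working backward. After the program, seen must hold.
Before seen := ¬ok: ¬ok
Then branch requires ¬(ok ∧ (¬u)); else branch requires ¬ok.
Before the if: (((¬q) ∨ seen) → (¬(ok ∧ (¬u)))) ∧ ((¬((¬q) ∨ seen)) → (¬ok))
Before assert ¬seen: (¬seen) ∧ (((¬q) ∨ seen) → (¬(ok ∧ (¬u)))) ∧ ((¬((¬q) ∨ seen)) → (¬ok))
Answer: WP = (¬seen) ∧ (((¬q) ∨ seen) → (¬(ok ∧ (¬u)))) ∧ ((¬((¬q) ∨ seen)) → (¬ok))


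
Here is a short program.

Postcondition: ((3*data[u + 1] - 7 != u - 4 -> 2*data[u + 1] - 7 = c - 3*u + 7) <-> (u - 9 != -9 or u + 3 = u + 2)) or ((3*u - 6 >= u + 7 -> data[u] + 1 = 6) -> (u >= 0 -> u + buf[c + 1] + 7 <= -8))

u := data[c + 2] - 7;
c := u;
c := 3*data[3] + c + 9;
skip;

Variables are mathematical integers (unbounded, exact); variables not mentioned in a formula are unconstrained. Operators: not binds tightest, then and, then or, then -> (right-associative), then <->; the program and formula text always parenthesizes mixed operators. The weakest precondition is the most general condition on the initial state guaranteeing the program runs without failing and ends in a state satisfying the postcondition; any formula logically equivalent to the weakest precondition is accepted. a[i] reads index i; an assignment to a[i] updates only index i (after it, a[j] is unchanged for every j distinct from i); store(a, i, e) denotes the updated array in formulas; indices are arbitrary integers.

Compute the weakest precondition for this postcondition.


Working backward. After the program, the postcondition ((3*data[u + 1] - 7 != u - 4 -> 2*data[u + 1] - 7 = c - 3*u + 7) <-> (u - 9 != -9 or u + 3 = u + 2)) or ((3*u - 6 >= u + 7 -> data[u] + 1 = 6) -> (u >= 0 -> u + buf[c + 1] + 7 <= -8)) must hold; in canonical form it is ((3*data[u + 1] != u + 3 -> 2*data[u + 1] + 3*u = c + 14) <-> u != 0) or ((2*u >= 13 -> data[u] = 5) -> (u >= 0 -> buf[c + 1] + u <= -15)).
Before skip: ((3*data[u + 1] != u + 3 -> 2*data[u + 1] + 3*u = c + 14) <-> u != 0) or ((2*u >= 13 -> data[u] = 5) -> (u >= 0 -> buf[c + 1] + u <= -15))
Before c := 3*data[3] + c + 9: ((3*data[u + 1] != u + 3 -> 2*data[u + 1] + 3*u = 3*data[3] + c + 23) <-> u != 0) or ((2*u >= 13 -> data[u] = 5) -> (u >= 0 -> buf[3*data[3] + c + 10] + u <= -15))
Before c := u: ((3*data[u + 1] != u + 3 -> 2*data[u + 1] + 2*u = 3*data[3] + 23) <-> u != 0) or ((2*u >= 13 -> data[u] = 5) -> (u >= 0 -> buf[3*data[3] + u + 10] + u <= -15))
Before u := data[c + 2] - 7: ((3*data[data[c + 2] - 6] != data[c + 2] - 4 -> 2*data[c + 2] + 2*data[data[c + 2] - 6] = 3*data[3] + 37) <-> data[c + 2] != 7) or ((2*data[c + 2] >= 27 -> data[data[c + 2] - 7] = 5) -> (data[c + 2] >= 7 -> buf[data[c + 2] + 3*data[3] + 3] + data[c + 2] <= -8))
Answer: WP = ((3*data[data[c + 2] - 6] != data[c + 2] - 4 -> 2*data[c + 2] + 2*data[data[c + 2] - 6] = 3*data[3] + 37) <-> data[c + 2] != 7) or ((2*data[c + 2] >= 27 -> data[data[c + 2] - 7] = 5) -> (data[c + 2] >= 7 -> buf[data[c + 2] + 3*data[3] + 3] + data[c + 2] <= -8))


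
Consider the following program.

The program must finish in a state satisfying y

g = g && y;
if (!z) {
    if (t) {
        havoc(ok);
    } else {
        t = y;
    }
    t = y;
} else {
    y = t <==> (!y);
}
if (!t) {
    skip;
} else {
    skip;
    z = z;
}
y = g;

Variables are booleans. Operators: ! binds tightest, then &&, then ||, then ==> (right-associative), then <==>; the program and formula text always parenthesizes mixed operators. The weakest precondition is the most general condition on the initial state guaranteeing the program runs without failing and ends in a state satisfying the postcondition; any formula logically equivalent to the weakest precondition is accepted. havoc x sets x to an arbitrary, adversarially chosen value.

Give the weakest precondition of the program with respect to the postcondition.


Working backward. After the program, y must hold.
Before y := g: g
Then branch requires g; else branch requires g.
Before the if: ((!t) ==> g) && (t ==> g)
Then branch requires (t ==> (((!y) ==> g) && (y ==> g))) && ((!t) ==> (((!y) ==> g) && (y ==> g))); else branch requires ((!t) ==> g) && (t ==> g).
Before the if: ((!z) ==> ((t ==> (((!y) ==> g) && (y ==> g))) && ((!t) ==> (((!y) ==> g) && (y ==> g))))) && (z ==> (((!t) ==> g) && (t ==> g)))
Before g := g && y: ((!z) ==> ((t ==> (((!y) ==> (g && y)) && (y ==> (g && y)))) && ((!t) ==> (((!y) ==> (g && y)) && (y ==> (g && y)))))) && (z ==> (((!t) ==> (g && y)) && (t ==> (g && y))))
Answer: WP = ((!z) ==> ((t ==> (((!y) ==> (g && y)) && (y ==> (g && y)))) && ((!t) ==> (((!y) ==> (g && y)) && (y ==> (g && y)))))) && (z ==> (((!t) ==> (g && y)) && (t ==> (g && y))))


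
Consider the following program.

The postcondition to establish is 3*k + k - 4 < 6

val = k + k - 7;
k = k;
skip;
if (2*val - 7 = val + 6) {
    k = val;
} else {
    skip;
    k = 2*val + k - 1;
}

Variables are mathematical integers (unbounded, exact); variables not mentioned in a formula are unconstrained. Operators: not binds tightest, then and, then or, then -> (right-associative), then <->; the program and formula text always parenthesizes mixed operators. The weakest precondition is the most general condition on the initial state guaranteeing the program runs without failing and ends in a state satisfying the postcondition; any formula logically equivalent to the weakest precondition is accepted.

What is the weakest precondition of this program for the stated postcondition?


Working backward. After the program, the postcondition 3*k + k - 4 < 6 must hold; in canonical form it is 4*k < 10.
Then branch requires 4*val < 10; else branch requires 4*k + 8*val < 14.
Before the if: (val = 13 -> 4*val < 10) and ((not (val = 13)) -> 4*k + 8*val < 14)
Before skip: (val = 13 -> 4*val < 10) and ((not (val = 13)) -> 4*k + 8*val < 14)
Before k := k: (val = 13 -> 4*val < 10) and ((not (val = 13)) -> 4*k + 8*val < 14)
Before val := k + k - 7: (2*k = 20 -> 8*k < 38) and ((not (2*k = 20)) -> 20*k < 70)
Answer: WP = (2*k = 20 -> 8*k < 38) and ((not (2*k = 20)) -> 20*k < 70)


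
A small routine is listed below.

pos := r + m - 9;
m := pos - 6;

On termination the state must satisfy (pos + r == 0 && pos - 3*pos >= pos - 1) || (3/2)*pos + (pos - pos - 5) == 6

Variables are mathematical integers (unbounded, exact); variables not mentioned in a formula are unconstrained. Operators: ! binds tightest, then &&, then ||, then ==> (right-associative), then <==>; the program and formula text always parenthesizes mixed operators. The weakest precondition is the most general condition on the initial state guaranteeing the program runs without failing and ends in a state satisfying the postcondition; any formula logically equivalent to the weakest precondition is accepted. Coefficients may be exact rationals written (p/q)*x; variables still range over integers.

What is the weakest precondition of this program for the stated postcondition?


Working backward. After the program, the postcondition (pos + r == 0 && pos - 3*pos >= pos - 1) || (3/2)*pos + (pos - pos - 5) == 6 must hold; in canonical form it is (pos + r == 0 && 3*pos <= 1) || (3/2)*pos == 11.
Before m := pos - 6: (pos + r == 0 && 3*pos <= 1) || (3/2)*pos == 11
Before pos := r + m - 9: (m + 2*r == 9 && 3*m + 3*r <= 28) || (3/2)*m + (3/2)*r == 49/2
Answer: WP = (m + 2*r == 9 && 3*m + 3*r <= 28) || (3/2)*m + (3/2)*r == 49/2


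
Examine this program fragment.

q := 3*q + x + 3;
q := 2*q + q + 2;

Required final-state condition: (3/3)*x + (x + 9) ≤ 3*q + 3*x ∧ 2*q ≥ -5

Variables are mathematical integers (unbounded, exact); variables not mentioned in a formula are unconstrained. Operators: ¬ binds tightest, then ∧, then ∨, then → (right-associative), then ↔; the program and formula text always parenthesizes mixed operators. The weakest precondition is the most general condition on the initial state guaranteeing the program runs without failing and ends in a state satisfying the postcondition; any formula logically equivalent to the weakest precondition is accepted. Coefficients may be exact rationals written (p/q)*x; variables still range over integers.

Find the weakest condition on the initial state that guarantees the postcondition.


Working backward. After the program, the postcondition (3/3)*x + (x + 9) ≤ 3*q + 3*x ∧ 2*q ≥ -5 must hold; in canonical form it is 3*q + x ≥ 9 ∧ 2*q ≥ -5.
Before q := 2*q + q + 2: 9*q + x ≥ 3 ∧ 6*q ≥ -9
Before q := 3*q + x + 3: 27*q + 10*x ≥ -24 ∧ 18*q + 6*x ≥ -27
Answer: WP = 27*q + 10*x ≥ -24 ∧ 18*q + 6*x ≥ -27


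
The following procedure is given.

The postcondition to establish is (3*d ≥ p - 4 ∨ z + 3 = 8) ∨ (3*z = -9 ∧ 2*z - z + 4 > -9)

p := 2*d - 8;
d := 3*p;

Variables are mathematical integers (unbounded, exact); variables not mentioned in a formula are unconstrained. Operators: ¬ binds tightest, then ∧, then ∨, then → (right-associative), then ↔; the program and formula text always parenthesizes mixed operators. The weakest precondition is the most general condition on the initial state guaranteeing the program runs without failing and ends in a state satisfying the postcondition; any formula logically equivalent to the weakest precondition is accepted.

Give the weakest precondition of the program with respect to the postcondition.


Working backward. After the program, the postcondition (3*d ≥ p - 4 ∨ z + 3 = 8) ∨ (3*z = -9 ∧ 2*z - z + 4 > -9) must hold; in canonical form it is 3*d ≥ p - 4 ∨ z = 5 ∨ (3*z = -9 ∧ z > -13).
Before d := 3*p: 8*p ≥ -4 ∨ z = 5 ∨ (3*z = -9 ∧ z > -13)
Before p := 2*d - 8: 16*d ≥ 60 ∨ z = 5 ∨ (3*z = -9 ∧ z > -13)
Answer: WP = 16*d ≥ 60 ∨ z = 5 ∨ (3*z = -9 ∧ z > -13)


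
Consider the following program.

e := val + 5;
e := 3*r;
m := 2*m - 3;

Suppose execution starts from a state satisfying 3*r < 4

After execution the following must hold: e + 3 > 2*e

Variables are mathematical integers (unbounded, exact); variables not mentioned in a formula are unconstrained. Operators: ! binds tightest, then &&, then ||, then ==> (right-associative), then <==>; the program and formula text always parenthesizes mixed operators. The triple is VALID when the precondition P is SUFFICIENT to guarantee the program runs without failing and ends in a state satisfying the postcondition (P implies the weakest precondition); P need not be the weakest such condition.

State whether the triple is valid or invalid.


Working backward. After the program, the postcondition e + 3 > 2*e must hold; in canonical form it is e < 3.
Before m := 2*m - 3: e < 3
Before e := 3*r: 3*r < 3
Before e := val + 5: 3*r < 3
The weakest precondition is 3*r < 3.
Check whether 3*r < 4 implies it.
Countermodel: at the initial state r = 1, the precondition holds but the weakest precondition fails.
Answer: invalid


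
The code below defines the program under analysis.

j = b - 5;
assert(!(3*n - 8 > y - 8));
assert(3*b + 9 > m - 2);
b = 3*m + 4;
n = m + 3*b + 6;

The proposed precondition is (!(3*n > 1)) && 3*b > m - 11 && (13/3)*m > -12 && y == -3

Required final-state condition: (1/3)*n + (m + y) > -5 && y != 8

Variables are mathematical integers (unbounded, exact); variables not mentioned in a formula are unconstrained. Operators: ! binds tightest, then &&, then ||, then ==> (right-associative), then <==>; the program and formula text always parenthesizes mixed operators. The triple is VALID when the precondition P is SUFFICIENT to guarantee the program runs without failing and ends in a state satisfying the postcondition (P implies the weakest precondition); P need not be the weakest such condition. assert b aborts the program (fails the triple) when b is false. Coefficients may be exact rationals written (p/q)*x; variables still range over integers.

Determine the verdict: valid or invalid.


Working backward. After the program, the postcondition (1/3)*n + (m + y) > -5 && y != 8 must hold; in canonical form it is m + (1/3)*n + y > -5 && y != 8.
Before n := m + 3*b + 6: b + (4/3)*m + y > -7 && y != 8
Before b := 3*m + 4: (13/3)*m + y > -11 && y != 8
Before assert 3*b + 9 > m - 2: 3*b > m - 11 && (13/3)*m + y > -11 && y != 8
Before assert !(3*n - 8 > y - 8): (!(3*n > y)) && 3*b > m - 11 && (13/3)*m + y > -11 && y != 8
Before j := b - 5: (!(3*n > y)) && 3*b > m - 11 && (13/3)*m + y > -11 && y != 8
The weakest precondition is (!(3*n > y)) && 3*b > m - 11 && (13/3)*m + y > -11 && y != 8.
Check whether (!(3*n > 1)) && 3*b > m - 11 && (13/3)*m > -12 && y == -3 implies it.
Countermodel: at the initial state b = 0, m = 0, n = 0, y = -3, the precondition holds but the weakest precondition fails.
Answer: invalid


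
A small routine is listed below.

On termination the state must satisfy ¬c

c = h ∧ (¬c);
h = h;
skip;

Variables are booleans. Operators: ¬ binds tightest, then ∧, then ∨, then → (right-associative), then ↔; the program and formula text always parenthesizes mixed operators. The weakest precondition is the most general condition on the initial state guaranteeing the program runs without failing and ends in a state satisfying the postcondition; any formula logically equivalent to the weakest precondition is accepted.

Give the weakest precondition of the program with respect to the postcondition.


Working backward. After the program, ¬c must hold.
Before skip: ¬c
Before h := h: ¬c
Before c := h ∧ (¬c): ¬(h ∧ (¬c))
Answer: WP = ¬(h ∧ (¬c))


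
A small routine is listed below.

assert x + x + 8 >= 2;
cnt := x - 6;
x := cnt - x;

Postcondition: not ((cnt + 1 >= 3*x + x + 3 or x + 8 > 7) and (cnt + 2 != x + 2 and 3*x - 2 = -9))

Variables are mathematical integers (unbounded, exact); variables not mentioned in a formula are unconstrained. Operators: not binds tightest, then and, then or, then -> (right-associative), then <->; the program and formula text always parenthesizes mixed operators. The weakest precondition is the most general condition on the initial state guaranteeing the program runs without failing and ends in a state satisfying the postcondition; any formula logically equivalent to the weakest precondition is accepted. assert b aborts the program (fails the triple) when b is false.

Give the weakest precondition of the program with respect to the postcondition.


Working backward. After the program, the postcondition not ((cnt + 1 >= 3*x + x + 3 or x + 8 > 7) and (cnt + 2 != x + 2 and 3*x - 2 = -9)) must hold; in canonical form it is not ((cnt >= 4*x + 2 or x > -1) and cnt != x and 3*x = -7).
Before x := cnt - x: not ((4*x >= 3*cnt + 2 or cnt > x - 1) and x != 0 and 3*cnt = 3*x - 7)
Before cnt := x - 6: true
Before assert x + x + 8 >= 2: 2*x >= -6
Answer: WP = 2*x >= -6


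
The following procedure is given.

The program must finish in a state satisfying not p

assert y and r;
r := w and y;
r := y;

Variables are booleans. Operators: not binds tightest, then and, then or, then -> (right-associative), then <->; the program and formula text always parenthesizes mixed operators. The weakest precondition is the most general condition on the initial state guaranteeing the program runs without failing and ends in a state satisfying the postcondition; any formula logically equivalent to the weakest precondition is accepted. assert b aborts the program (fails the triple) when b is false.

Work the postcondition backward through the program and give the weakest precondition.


Working backward. After the program, not p must hold.
Before r := y: not p
Before r := w and y: not p
Before assert y and r: y and r and (not p)
Answer: WP = y and r and (not p)


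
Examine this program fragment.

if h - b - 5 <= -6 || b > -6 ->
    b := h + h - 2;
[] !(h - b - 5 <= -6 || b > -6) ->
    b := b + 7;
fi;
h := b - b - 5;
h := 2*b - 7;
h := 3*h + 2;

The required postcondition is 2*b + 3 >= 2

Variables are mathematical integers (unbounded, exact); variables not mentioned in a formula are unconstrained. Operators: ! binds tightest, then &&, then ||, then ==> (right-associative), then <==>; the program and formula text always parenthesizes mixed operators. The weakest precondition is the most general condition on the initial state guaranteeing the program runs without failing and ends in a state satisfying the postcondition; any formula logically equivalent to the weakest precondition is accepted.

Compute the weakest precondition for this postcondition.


Working backward. After the program, the postcondition 2*b + 3 >= 2 must hold; in canonical form it is 2*b >= -1.
Before h := 3*h + 2: 2*b >= -1
Before h := 2*b - 7: 2*b >= -1
Before h := b - b - 5: 2*b >= -1
Then branch requires 4*h >= 3; else branch requires 2*b >= -15.
Before the if: ((h <= b - 1 || b > -6) ==> 4*h >= 3) && ((!(h <= b - 1 || b > -6)) ==> 2*b >= -15)
Answer: WP = ((h <= b - 1 || b > -6) ==> 4*h >= 3) && ((!(h <= b - 1 || b > -6)) ==> 2*b >= -15)


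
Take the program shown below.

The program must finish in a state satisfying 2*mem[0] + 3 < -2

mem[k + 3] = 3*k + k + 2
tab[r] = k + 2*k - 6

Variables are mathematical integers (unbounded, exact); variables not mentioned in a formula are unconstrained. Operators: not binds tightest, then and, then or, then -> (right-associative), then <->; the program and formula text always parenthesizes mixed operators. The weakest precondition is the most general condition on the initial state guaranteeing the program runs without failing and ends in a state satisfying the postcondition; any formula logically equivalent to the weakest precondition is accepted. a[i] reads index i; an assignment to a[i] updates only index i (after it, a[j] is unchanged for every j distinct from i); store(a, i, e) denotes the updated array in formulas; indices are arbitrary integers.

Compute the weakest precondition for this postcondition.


Working backward. After the program, the postcondition 2*mem[0] + 3 < -2 must hold; in canonical form it is 2*mem[0] < -5.
Before tab[r] := k + 2*k - 6: 2*mem[0] < -5
Before mem[k + 3] := 3*k + k + 2: 2*store(mem, k + 3, 4*k + 2)[0] < -5
Answer: WP = 2*store(mem, k + 3, 4*k + 2)[0] < -5


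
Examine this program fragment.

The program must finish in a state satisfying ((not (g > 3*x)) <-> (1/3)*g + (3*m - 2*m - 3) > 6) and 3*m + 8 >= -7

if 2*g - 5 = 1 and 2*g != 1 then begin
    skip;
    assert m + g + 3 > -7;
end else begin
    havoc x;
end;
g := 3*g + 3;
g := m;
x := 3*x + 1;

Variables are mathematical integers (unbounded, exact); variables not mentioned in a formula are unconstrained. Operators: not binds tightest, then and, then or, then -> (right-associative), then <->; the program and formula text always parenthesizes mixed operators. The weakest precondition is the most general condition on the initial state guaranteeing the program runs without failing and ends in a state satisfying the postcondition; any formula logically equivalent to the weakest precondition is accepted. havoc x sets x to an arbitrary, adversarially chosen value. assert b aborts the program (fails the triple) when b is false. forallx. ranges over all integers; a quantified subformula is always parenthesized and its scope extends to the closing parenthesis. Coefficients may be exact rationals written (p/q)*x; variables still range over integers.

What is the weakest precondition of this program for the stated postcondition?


Working backward. After the program, the postcondition ((not (g > 3*x)) <-> (1/3)*g + (3*m - 2*m - 3) > 6) and 3*m + 8 >= -7 must hold; in canonical form it is ((not (g > 3*x)) <-> (1/3)*g + m > 9) and 3*m >= -15.
Before x := 3*x + 1: ((not (g > 9*x + 3)) <-> (1/3)*g + m > 9) and 3*m >= -15
Before g := m: ((not (m > 9*x + 3)) <-> (4/3)*m > 9) and 3*m >= -15
Before g := 3*g + 3: ((not (m > 9*x + 3)) <-> (4/3)*m > 9) and 3*m >= -15
Then branch requires g + m > -10 and ((not (m > 9*x + 3)) <-> (4/3)*m > 9) and 3*m >= -15; else branch requires forall x_1. (((not (m > 9*x_1 + 3)) <-> (4/3)*m > 9) and 3*m >= -15).
Before the if: ((2*g = 6 and 2*g != 1) -> (g + m > -10 and ((not (m > 9*x + 3)) <-> (4/3)*m > 9) and 3*m >= -15)) and ((not (2*g = 6 and 2*g != 1)) -> (forall x_1. (((not (m > 9*x_1 + 3)) <-> (4/3)*m > 9) and 3*m >= -15)))
Answer: WP = ((2*g = 6 and 2*g != 1) -> (g + m > -10 and ((not (m > 9*x + 3)) <-> (4/3)*m > 9) and 3*m >= -15)) and ((not (2*g = 6 and 2*g != 1)) -> (forall x_1. (((not (m > 9*x_1 + 3)) <-> (4/3)*m > 9) and 3*m >= -15)))


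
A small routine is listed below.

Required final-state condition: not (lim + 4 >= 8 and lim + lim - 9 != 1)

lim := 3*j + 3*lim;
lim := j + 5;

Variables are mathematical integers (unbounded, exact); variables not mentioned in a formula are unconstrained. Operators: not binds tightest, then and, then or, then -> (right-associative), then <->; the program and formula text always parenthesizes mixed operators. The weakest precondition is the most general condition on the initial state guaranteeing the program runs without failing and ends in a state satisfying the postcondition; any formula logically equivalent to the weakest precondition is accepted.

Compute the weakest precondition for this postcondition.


Working backward. After the program, the postcondition not (lim + 4 >= 8 and lim + lim - 9 != 1) must hold; in canonical form it is not (lim >= 4 and 2*lim != 10).
Before lim := j + 5: not (j >= -1 and 2*j != 0)
Before lim := 3*j + 3*lim: not (j >= -1 and 2*j != 0)
Answer: WP = not (j >= -1 and 2*j != 0)


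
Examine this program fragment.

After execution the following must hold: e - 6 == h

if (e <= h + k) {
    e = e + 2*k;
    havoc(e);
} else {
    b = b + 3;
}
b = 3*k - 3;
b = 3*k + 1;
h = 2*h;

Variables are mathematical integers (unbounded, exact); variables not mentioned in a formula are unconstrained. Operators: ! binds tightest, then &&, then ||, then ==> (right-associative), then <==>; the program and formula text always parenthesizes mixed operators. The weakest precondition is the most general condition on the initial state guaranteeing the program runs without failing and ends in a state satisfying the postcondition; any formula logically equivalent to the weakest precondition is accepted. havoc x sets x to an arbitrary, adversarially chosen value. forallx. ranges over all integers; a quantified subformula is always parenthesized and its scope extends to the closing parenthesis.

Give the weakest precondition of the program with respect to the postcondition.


Working backward. After the program, the postcondition e - 6 == h must hold; in canonical form it is e == h + 6.
Before h := 2*h: e == 2*h + 6
Before b := 3*k + 1: e == 2*h + 6
Before b := 3*k - 3: e == 2*h + 6
Then branch requires forall e_1. e_1 == 2*h + 6; else branch requires e == 2*h + 6.
Before the if: (e <= h + k ==> (forall e_1. e_1 == 2*h + 6)) && ((!(e <= h + k)) ==> e == 2*h + 6)
Answer: WP = (e <= h + k ==> (forall e_1. e_1 == 2*h + 6)) && ((!(e <= h + k)) ==> e == 2*h + 6)


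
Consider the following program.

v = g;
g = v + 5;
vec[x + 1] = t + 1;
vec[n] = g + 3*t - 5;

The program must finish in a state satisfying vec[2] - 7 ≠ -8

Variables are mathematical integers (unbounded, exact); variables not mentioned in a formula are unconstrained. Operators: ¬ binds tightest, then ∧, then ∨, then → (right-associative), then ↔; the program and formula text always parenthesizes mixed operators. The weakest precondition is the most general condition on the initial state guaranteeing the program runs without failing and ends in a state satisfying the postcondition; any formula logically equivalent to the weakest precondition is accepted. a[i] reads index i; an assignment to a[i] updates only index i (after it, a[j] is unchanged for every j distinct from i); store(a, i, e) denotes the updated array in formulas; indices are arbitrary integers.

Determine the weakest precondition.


Working backward. After the program, the postcondition vec[2] - 7 ≠ -8 must hold; in canonical form it is vec[2] ≠ -1.
Before vec[n] := g + 3*t - 5: store(vec, n, g + 3*t - 5)[2] ≠ -1
Before vec[x + 1] := t + 1: store(store(vec, x + 1, t + 1), n, g + 3*t - 5)[2] ≠ -1
Before g := v + 5: store(store(vec, x + 1, t + 1), n, 3*t + v)[2] ≠ -1
Before v := g: store(store(vec, x + 1, t + 1), n, g + 3*t)[2] ≠ -1
Answer: WP = store(store(vec, x + 1, t + 1), n, g + 3*t)[2] ≠ -1


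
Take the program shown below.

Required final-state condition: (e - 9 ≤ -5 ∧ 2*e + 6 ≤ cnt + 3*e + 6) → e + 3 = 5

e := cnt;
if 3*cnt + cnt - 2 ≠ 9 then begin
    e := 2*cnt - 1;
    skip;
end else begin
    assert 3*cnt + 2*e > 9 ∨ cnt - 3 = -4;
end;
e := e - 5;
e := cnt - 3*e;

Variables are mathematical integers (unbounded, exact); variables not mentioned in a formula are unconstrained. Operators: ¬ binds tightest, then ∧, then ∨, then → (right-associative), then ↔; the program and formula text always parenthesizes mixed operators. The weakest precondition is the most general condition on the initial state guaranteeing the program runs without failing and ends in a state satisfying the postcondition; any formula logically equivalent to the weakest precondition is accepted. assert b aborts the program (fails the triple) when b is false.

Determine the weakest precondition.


Working backward. After the program, the postcondition (e - 9 ≤ -5 ∧ 2*e + 6 ≤ cnt + 3*e + 6) → e + 3 = 5 must hold; in canonical form it is (e ≤ 4 ∧ cnt + e ≥ 0) → e = 2.
Before e := cnt - 3*e: (cnt ≤ 3*e + 4 ∧ 2*cnt ≥ 3*e) → cnt = 3*e + 2
Before e := e - 5: (cnt ≤ 3*e - 11 ∧ 2*cnt ≥ 3*e - 15) → cnt = 3*e - 13
Then branch requires (5*cnt ≥ 14 ∧ 4*cnt ≤ 18) → 5*cnt = 16; else branch requires (3*cnt + 2*e > 9 ∨ cnt = -1) ∧ ((cnt ≤ 3*e - 11 ∧ 2*cnt ≥ 3*e - 15) → cnt = 3*e - 13).
Before the if: (4*cnt ≠ 11 → ((5*cnt ≥ 14 ∧ 4*cnt ≤ 18) → 5*cnt = 16)) ∧ ((¬(4*cnt ≠ 11)) → ((3*cnt + 2*e > 9 ∨ cnt = -1) ∧ ((cnt ≤ 3*e - 11 ∧ 2*cnt ≥ 3*e - 15) → cnt = 3*e - 13)))
Before e := cnt: (4*cnt ≠ 11 → ((5*cnt ≥ 14 ∧ 4*cnt ≤ 18) → 5*cnt = 16)) ∧ ((¬(4*cnt ≠ 11)) → ((5*cnt > 9 ∨ cnt = -1) ∧ ((2*cnt ≥ 11 ∧ cnt ≤ 15) → 2*cnt = 13)))
Answer: WP = (4*cnt ≠ 11 → ((5*cnt ≥ 14 ∧ 4*cnt ≤ 18) → 5*cnt = 16)) ∧ ((¬(4*cnt ≠ 11)) → ((5*cnt > 9 ∨ cnt = -1) ∧ ((2*cnt ≥ 11 ∧ cnt ≤ 15) → 2*cnt = 13)))


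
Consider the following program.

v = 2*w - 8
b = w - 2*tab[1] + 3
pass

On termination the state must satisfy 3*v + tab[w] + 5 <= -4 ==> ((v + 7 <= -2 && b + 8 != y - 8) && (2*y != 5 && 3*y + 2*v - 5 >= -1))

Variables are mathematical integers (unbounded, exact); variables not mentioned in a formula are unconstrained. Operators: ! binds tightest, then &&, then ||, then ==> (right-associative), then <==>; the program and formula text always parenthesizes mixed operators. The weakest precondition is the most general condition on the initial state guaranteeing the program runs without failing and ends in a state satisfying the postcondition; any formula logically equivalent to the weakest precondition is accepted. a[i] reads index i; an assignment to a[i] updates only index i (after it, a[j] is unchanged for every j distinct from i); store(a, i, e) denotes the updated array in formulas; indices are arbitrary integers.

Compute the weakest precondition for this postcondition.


Working backward. After the program, the postcondition 3*v + tab[w] + 5 <= -4 ==> ((v + 7 <= -2 && b + 8 != y - 8) && (2*y != 5 && 3*y + 2*v - 5 >= -1)) must hold; in canonical form it is tab[w] + 3*v <= -9 ==> (v <= -9 && b != y - 16 && 2*y != 5 && 2*v + 3*y >= 4).
Before skip: tab[w] + 3*v <= -9 ==> (v <= -9 && b != y - 16 && 2*y != 5 && 2*v + 3*y >= 4)
Before b := w - 2*tab[1] + 3: tab[w] + 3*v <= -9 ==> (v <= -9 && w != 2*tab[1] + y - 19 && 2*y != 5 && 2*v + 3*y >= 4)
Before v := 2*w - 8: tab[w] + 6*w <= 15 ==> (2*w <= -1 && w != 2*tab[1] + y - 19 && 2*y != 5 && 4*w + 3*y >= 20)
Answer: WP = tab[w] + 6*w <= 15 ==> (2*w <= -1 && w != 2*tab[1] + y - 19 && 2*y != 5 && 4*w + 3*y >= 20)


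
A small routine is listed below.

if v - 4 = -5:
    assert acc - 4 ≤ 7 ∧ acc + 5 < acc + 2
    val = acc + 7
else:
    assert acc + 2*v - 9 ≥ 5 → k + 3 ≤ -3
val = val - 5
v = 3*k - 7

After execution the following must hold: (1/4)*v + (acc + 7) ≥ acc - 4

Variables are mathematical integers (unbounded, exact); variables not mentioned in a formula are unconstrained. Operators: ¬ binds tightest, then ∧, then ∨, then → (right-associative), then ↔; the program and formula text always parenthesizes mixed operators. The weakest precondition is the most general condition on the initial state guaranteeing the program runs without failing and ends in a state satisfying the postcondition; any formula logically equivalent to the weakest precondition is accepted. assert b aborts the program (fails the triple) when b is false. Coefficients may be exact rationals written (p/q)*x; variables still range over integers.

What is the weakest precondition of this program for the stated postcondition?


Working backward. After the program, the postcondition (1/4)*v + (acc + 7) ≥ acc - 4 must hold; in canonical form it is (1/4)*v ≥ -11.
Before v := 3*k - 7: (3/4)*k ≥ -37/4
Before val := val - 5: (3/4)*k ≥ -37/4
Then branch requires false; else branch requires (acc + 2*v ≥ 14 → k ≤ -6) ∧ (3/4)*k ≥ -37/4.
Before the if: (¬(v = -1)) ∧ ((¬(v = -1)) → ((acc + 2*v ≥ 14 → k ≤ -6) ∧ (3/4)*k ≥ -37/4))
Answer: WP = (¬(v = -1)) ∧ ((¬(v = -1)) → ((acc + 2*v ≥ 14 → k ≤ -6) ∧ (3/4)*k ≥ -37/4))


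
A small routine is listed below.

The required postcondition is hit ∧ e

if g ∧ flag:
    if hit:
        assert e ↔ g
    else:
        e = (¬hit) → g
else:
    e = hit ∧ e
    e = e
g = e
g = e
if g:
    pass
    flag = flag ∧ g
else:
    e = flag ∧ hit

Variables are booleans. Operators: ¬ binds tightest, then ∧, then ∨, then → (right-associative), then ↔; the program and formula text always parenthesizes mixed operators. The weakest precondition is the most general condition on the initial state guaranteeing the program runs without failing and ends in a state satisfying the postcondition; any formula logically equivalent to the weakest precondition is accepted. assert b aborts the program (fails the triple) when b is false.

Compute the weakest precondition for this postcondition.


Working backward. After the program, hit ∧ e must hold.
Then branch requires hit ∧ e; else branch requires hit ∧ flag.
Before the if: (g → (hit ∧ e)) ∧ ((¬g) → (hit ∧ flag))
Before g := e: (e → (hit ∧ e)) ∧ ((¬e) → (hit ∧ flag))
Before g := e: (e → (hit ∧ e)) ∧ ((¬e) → (hit ∧ flag))
Then branch requires (hit → ((e ↔ g) ∧ (e → (hit ∧ e)) ∧ ((¬e) → (hit ∧ flag)))) ∧ ((¬hit) → ((((¬hit) → g) → (hit ∧ ((¬hit) → g))) ∧ ((¬((¬hit) → g)) → (hit ∧ flag)))); else branch requires (¬(hit ∧ e)) → (hit ∧ flag).
Before the if: ((g ∧ flag) → ((hit → ((e ↔ g) ∧ (e → (hit ∧ e)) ∧ ((¬e) → (hit ∧ flag)))) ∧ ((¬hit) → ((((¬hit) → g) → (hit ∧ ((¬hit) → g))) ∧ ((¬((¬hit) → g)) → (hit ∧ flag)))))) ∧ ((¬(g ∧ flag)) → ((¬(hit ∧ e)) → (hit ∧ flag)))
Answer: WP = ((g ∧ flag) → ((hit → ((e ↔ g) ∧ (e → (hit ∧ e)) ∧ ((¬e) → (hit ∧ flag)))) ∧ ((¬hit) → ((((¬hit) → g) → (hit ∧ ((¬hit) → g))) ∧ ((¬((¬hit) → g)) → (hit ∧ flag)))))) ∧ ((¬(g ∧ flag)) → ((¬(hit ∧ e)) → (hit ∧ flag)))


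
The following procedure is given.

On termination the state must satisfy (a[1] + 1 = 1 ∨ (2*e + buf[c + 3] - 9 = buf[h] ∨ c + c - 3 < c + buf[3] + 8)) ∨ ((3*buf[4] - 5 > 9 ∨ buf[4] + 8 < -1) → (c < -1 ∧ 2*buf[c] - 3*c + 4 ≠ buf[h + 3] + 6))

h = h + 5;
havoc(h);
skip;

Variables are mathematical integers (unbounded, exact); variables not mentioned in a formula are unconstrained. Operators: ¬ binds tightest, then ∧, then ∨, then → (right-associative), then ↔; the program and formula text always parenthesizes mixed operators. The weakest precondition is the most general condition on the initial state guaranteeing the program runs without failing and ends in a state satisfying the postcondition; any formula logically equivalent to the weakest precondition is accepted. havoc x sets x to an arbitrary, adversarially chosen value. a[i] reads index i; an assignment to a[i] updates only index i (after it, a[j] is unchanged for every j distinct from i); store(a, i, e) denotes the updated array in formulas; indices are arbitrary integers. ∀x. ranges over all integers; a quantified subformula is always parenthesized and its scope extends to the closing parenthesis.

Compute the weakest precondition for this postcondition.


Working backward. After the program, the postcondition (a[1] + 1 = 1 ∨ (2*e + buf[c + 3] - 9 = buf[h] ∨ c + c - 3 < c + buf[3] + 8)) ∨ ((3*buf[4] - 5 > 9 ∨ buf[4] + 8 < -1) → (c < -1 ∧ 2*buf[c] - 3*c + 4 ≠ buf[h + 3] + 6)) must hold; in canonical form it is a[1] = 0 ∨ buf[c + 3] + 2*e = buf[h] + 9 ∨ c < buf[3] + 11 ∨ ((3*buf[4] > 14 ∨ buf[4] < -9) → (c < -1 ∧ 2*buf[c] ≠ buf[h + 3] + 3*c + 2)).
Before skip: a[1] = 0 ∨ buf[c + 3] + 2*e = buf[h] + 9 ∨ c < buf[3] + 11 ∨ ((3*buf[4] > 14 ∨ buf[4] < -9) → (c < -1 ∧ 2*buf[c] ≠ buf[h + 3] + 3*c + 2))
Before havoc h: ∀h_1. (a[1] = 0 ∨ buf[c + 3] + 2*e = buf[h_1] + 9 ∨ c < buf[3] + 11 ∨ ((3*buf[4] > 14 ∨ buf[4] < -9) → (c < -1 ∧ 2*buf[c] ≠ buf[h_1 + 3] + 3*c + 2)))
Before h := h + 5: ∀h_1. (a[1] = 0 ∨ buf[c + 3] + 2*e = buf[h_1] + 9 ∨ c < buf[3] + 11 ∨ ((3*buf[4] > 14 ∨ buf[4] < -9) → (c < -1 ∧ 2*buf[c] ≠ buf[h_1 + 3] + 3*c + 2)))
Answer: WP = ∀h_1. (a[1] = 0 ∨ buf[c + 3] + 2*e = buf[h_1] + 9 ∨ c < buf[3] + 11 ∨ ((3*buf[4] > 14 ∨ buf[4] < -9) → (c < -1 ∧ 2*buf[c] ≠ buf[h_1 + 3] + 3*c + 2)))


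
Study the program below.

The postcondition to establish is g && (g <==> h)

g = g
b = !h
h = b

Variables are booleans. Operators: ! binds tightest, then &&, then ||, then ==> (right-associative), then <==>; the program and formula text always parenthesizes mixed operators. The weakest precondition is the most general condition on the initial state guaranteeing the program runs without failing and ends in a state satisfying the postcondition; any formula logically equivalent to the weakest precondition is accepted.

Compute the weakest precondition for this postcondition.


Working backward. After the program, g && (g <==> h) must hold.
Before h := b: g && (g <==> b)
Before b := !h: g && (g <==> (!h))
Before g := g: g && (g <==> (!h))
Answer: WP = g && (g <==> (!h))


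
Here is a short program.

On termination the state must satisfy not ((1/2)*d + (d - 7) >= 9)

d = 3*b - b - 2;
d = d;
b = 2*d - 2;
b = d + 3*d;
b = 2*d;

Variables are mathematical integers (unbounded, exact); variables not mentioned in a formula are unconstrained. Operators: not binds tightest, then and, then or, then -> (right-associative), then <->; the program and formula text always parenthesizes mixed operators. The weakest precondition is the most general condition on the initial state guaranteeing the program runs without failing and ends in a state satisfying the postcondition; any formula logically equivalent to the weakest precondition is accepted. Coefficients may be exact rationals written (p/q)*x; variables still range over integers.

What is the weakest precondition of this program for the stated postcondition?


Working backward. After the program, the postcondition not ((1/2)*d + (d - 7) >= 9) must hold; in canonical form it is not ((3/2)*d >= 16).
Before b := 2*d: not ((3/2)*d >= 16)
Before b := d + 3*d: not ((3/2)*d >= 16)
Before b := 2*d - 2: not ((3/2)*d >= 16)
Before d := d: not ((3/2)*d >= 16)
Before d := 3*b - b - 2: not (3*b >= 19)
Answer: WP = not (3*b >= 19)
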